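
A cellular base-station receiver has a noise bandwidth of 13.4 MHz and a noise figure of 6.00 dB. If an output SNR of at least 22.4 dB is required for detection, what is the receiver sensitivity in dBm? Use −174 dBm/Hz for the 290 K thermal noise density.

−74.3 dBm

Sensitivity = −174 + 10 log₁₀(B) + NF + SNR_min
= −174 + 71.27 + 6.00 + 22.4
= −74.33 dBm → −74.3 dBm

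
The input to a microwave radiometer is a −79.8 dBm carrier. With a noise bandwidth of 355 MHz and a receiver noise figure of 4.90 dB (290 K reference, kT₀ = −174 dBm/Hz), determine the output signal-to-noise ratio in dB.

3.8 dB

Noise floor: N = −174 + 10 log₁₀(B) + NF
10 log₁₀(3.55×10⁸) = 85.5 dB
N = −174 + 85.5 + 4.90 = −83.60 dBm
SNR = P_sig − N = −79.8 − (−83.60) = 3.80 dB → 3.8 dB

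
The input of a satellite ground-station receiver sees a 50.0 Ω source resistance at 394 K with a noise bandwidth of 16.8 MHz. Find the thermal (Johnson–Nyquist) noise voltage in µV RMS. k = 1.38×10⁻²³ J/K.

V_n = √(4kTRB)
4kTRB = 4 × 1.38×10⁻²³ × 394 × 5.00×10¹ × 1.68×10⁷ = 1.83×10⁻¹¹ V²
V_n = √(1.83×10⁻¹¹) = 4.27×10⁻⁶ V = 4.27 µV

4.27 µV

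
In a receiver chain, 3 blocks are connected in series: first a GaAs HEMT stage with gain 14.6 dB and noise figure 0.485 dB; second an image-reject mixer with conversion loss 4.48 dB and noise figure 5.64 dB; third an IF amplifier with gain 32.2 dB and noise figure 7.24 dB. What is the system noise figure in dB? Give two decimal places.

Convert to linear (a loss of L dB is a gain of −L dB): F_i = 10^(NF_i/10), G_i = 10^(G_i,dB/10)
  Stage 1: F_1 = 10^(0.485/10) = 1.118, G_1 = 10^(14.6/10) = 28.84
  Stage 2: F_2 = 10^(5.64/10) = 3.664, G_2 = 10^(−4.48/10) = 0.3565
  Stage 3: F_3 = 10^(7.24/10) = 5.297, G_3 = 10^(32.2/10) = 1660
Friis cascade:
  F = 1.118 + (3.664 − 1)/28.84 + (5.297 − 1)/10.28 = 1.628
NF = 10 log₁₀(1.628) = 2.12 dB

2.12 dB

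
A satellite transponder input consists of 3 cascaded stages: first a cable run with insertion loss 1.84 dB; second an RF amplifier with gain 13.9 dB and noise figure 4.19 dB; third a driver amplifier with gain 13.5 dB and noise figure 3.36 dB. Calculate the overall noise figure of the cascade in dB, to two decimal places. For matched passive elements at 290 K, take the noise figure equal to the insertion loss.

6.11 dB

Convert to linear (a loss of L dB is a gain of −L dB): F_i = 10^(NF_i/10), G_i = 10^(G_i,dB/10)
  Stage 1: F_1 = 10^(1.84/10) = 1.528, G_1 = 10^(−1.84/10) = 0.6546
  Stage 2: F_2 = 10^(4.19/10) = 2.624, G_2 = 10^(13.9/10) = 24.55
  Stage 3: F_3 = 10^(3.36/10) = 2.168, G_3 = 10^(13.5/10) = 22.39
Friis cascade:
  F = 1.528 + (2.624 − 1)/0.6546 + (2.168 − 1)/16.07 = 4.081
NF = 10 log₁₀(4.081) = 6.11 dB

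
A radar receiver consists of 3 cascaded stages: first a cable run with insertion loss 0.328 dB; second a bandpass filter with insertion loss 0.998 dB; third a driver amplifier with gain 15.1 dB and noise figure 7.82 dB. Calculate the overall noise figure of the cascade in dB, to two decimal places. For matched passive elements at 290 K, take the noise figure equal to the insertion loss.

9.15 dB

Convert to linear (a loss of L dB is a gain of −L dB): F_i = 10^(NF_i/10), G_i = 10^(G_i,dB/10)
  Stage 1: F_1 = 10^(0.328/10) = 1.078, G_1 = 10^(−0.328/10) = 0.9273
  Stage 2: F_2 = 10^(0.998/10) = 1.258, G_2 = 10^(−0.998/10) = 0.7947
  Stage 3: F_3 = 10^(7.82/10) = 6.053, G_3 = 10^(15.1/10) = 32.36
Friis cascade:
  F = 1.078 + (1.258 − 1)/0.9273 + (6.053 − 1)/0.7369 = 8.215
NF = 10 log₁₀(8.215) = 9.15 dB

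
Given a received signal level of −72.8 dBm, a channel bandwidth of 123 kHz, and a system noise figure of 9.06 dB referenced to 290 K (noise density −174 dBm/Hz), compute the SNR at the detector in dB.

Noise floor: N = −174 + 10 log₁₀(B) + NF
10 log₁₀(1.23×10⁵) = 50.9 dB
N = −174 + 50.9 + 9.06 = −114.04 dBm
SNR = P_sig − N = −72.8 − (−114.04) = 41.24 dB → 41.2 dB

41.2 dB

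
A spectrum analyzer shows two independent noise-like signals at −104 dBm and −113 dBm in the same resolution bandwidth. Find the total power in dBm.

−103.5 dBm

Convert to linear, add, convert back:
P₁ = 3.98×10⁻¹⁴ W, P₂ = 5.01×10⁻¹⁵ W
P_tot = 4.48×10⁻¹⁴ W → 10 log₁₀(P_tot / 10⁻³) = −103.5 dBm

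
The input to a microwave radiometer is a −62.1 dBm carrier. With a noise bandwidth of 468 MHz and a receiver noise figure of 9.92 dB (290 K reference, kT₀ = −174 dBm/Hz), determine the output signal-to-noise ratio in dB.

Noise floor: N = −174 + 10 log₁₀(B) + NF
10 log₁₀(4.68×10⁸) = 86.7 dB
N = −174 + 86.7 + 9.92 = −77.38 dBm
SNR = P_sig − N = −62.1 − (−77.38) = 15.28 dB → 15.3 dB

15.3 dB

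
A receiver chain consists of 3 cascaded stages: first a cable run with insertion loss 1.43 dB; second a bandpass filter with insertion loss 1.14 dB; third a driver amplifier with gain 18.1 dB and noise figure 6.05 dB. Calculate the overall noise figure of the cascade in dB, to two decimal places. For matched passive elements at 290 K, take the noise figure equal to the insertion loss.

Convert to linear (a loss of L dB is a gain of −L dB): F_i = 10^(NF_i/10), G_i = 10^(G_i,dB/10)
  Stage 1: F_1 = 10^(1.43/10) = 1.390, G_1 = 10^(−1.43/10) = 0.7194
  Stage 2: F_2 = 10^(1.14/10) = 1.300, G_2 = 10^(−1.14/10) = 0.7691
  Stage 3: F_3 = 10^(6.05/10) = 4.027, G_3 = 10^(18.1/10) = 64.57
Friis cascade:
  F = 1.390 + (1.300 − 1)/0.7194 + (4.027 − 1)/0.5534 = 7.278
NF = 10 log₁₀(7.278) = 8.62 dB

8.62 dB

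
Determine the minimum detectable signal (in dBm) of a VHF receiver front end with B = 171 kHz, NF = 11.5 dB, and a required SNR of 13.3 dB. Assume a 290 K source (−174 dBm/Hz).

−96.9 dBm

Sensitivity = −174 + 10 log₁₀(B) + NF + SNR_min
= −174 + 52.33 + 11.5 + 13.3
= −96.87 dBm → −96.9 dBm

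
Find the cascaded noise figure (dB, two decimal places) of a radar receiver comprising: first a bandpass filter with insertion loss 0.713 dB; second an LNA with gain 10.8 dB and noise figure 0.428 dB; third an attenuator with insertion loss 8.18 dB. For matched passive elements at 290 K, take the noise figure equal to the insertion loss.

Convert to linear (a loss of L dB is a gain of −L dB): F_i = 10^(NF_i/10), G_i = 10^(G_i,dB/10)
  Stage 1: F_1 = 10^(0.713/10) = 1.178, G_1 = 10^(−0.713/10) = 0.8486
  Stage 2: F_2 = 10^(0.428/10) = 1.104, G_2 = 10^(10.8/10) = 12.02
  Stage 3: F_3 = 10^(8.18/10) = 6.577, G_3 = 10^(−8.18/10) = 0.1521
Friis cascade:
  F = 1.178 + (1.104 − 1)/0.8486 + (6.577 − 1)/10.20 = 1.847
NF = 10 log₁₀(1.847) = 2.66 dB

2.66 dB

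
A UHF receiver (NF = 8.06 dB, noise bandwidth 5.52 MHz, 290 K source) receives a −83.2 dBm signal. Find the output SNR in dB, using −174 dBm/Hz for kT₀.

15.3 dB

Noise floor: N = −174 + 10 log₁₀(B) + NF
10 log₁₀(5.52×10⁶) = 67.42 dB
N = −174 + 67.42 + 8.06 = −98.52 dBm
SNR = P_sig − N = −83.2 − (−98.52) = 15.32 dB → 15.3 dB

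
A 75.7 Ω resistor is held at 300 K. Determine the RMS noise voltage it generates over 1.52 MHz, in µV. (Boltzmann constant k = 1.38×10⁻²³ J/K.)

1.38 µV

V_n = √(4kTRB)
4kTRB = 4 × 1.38×10⁻²³ × 300 × 7.57×10¹ × 1.52×10⁶ = 1.91×10⁻¹² V²
V_n = √(1.91×10⁻¹²) = 1.38×10⁻⁶ V = 1.38 µV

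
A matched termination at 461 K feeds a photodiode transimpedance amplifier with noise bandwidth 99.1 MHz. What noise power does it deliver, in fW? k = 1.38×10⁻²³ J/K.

630 fW

P_n = kTB = 1.38×10⁻²³ × 461 × 9.91×10⁷ = 6.30×10⁻¹³ W = 630 fW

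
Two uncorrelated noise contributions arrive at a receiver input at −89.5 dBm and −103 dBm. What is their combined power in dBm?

−89.3 dBm

Convert to linear, add, convert back:
P₁ = 1.12×10⁻¹² W, P₂ = 5.01×10⁻¹⁴ W
P_tot = 1.17×10⁻¹² W → 10 log₁₀(P_tot / 10⁻³) = −89.3 dBm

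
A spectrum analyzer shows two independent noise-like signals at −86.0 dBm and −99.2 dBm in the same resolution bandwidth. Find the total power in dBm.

−85.8 dBm

Convert to linear, add, convert back:
P₁ = 2.51×10⁻¹² W, P₂ = 1.20×10⁻¹³ W
P_tot = 2.63×10⁻¹² W → 10 log₁₀(P_tot / 10⁻³) = −85.8 dBm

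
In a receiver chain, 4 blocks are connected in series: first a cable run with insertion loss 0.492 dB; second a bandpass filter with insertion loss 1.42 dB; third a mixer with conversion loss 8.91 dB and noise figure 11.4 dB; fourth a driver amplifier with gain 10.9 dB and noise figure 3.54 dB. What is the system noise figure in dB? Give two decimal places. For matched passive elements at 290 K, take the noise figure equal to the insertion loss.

15.64 dB

Convert to linear (a loss of L dB is a gain of −L dB): F_i = 10^(NF_i/10), G_i = 10^(G_i,dB/10)
  Stage 1: F_1 = 10^(0.492/10) = 1.120, G_1 = 10^(−0.492/10) = 0.8929
  Stage 2: F_2 = 10^(1.42/10) = 1.387, G_2 = 10^(−1.42/10) = 0.7211
  Stage 3: F_3 = 10^(11.4/10) = 13.80, G_3 = 10^(−8.91/10) = 0.1285
  Stage 4: F_4 = 10^(3.54/10) = 2.259, G_4 = 10^(10.9/10) = 12.30
Friis cascade:
  F = 1.120 + (1.387 − 1)/0.8929 + (13.80 − 1)/0.6439 + (2.259 − 1)/0.08276 = 36.66
NF = 10 log₁₀(36.66) = 15.64 dB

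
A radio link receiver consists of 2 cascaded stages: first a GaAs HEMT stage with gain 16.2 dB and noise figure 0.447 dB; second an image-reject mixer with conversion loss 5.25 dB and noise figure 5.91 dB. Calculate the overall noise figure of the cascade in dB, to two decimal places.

Convert to linear (a loss of L dB is a gain of −L dB): F_i = 10^(NF_i/10), G_i = 10^(G_i,dB/10)
  Stage 1: F_1 = 10^(0.447/10) = 1.108, G_1 = 10^(16.2/10) = 41.69
  Stage 2: F_2 = 10^(5.91/10) = 3.899, G_2 = 10^(−5.25/10) = 0.2985
Friis cascade:
  F = 1.108 + (3.899 − 1)/41.69 = 1.178
NF = 10 log₁₀(1.178) = 0.71 dB

0.71 dB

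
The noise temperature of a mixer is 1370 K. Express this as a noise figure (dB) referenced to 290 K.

F = 1 + T_e/T₀ = 1 + 1370/290 = 5.72414
NF = 10 log₁₀(5.72414) = 7.58 dB

7.58 dB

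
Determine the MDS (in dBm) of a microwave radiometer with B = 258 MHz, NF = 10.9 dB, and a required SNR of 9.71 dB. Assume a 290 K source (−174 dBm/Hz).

Sensitivity = −174 + 10 log₁₀(B) + NF + SNR_min
= −174 + 84.12 + 10.9 + 9.71
= −69.27 dBm → −69.3 dBm

−69.3 dBm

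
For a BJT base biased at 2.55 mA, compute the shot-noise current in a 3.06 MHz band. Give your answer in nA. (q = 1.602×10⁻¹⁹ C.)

I_n = √(2qI·B)
2qI·B = 2 × 1.602×10⁻¹⁹ × 2.55×10⁻³ × 3.06×10⁶ = 2.50×10⁻¹⁵ A²
I_n = √(2.50×10⁻¹⁵) = 5.00×10⁻⁸ A = 50.0 nA

50.0 nA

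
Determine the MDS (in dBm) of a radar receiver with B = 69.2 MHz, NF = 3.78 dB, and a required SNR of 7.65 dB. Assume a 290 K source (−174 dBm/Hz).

−84.2 dBm

Sensitivity = −174 + 10 log₁₀(B) + NF + SNR_min
= −174 + 78.4 + 3.78 + 7.65
= −84.17 dBm → −84.2 dBm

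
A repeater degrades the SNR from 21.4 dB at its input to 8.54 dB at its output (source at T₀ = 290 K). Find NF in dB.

12.86 dB

NF (dB) = SNR_in(dB) − SNR_out(dB) when the source is at T₀
NF = 21.4 − 8.54 = 12.86 dB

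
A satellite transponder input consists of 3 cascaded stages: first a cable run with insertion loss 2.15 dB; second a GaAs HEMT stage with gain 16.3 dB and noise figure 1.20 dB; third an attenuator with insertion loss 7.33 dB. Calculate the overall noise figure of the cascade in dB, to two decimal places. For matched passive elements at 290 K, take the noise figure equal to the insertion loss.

Convert to linear (a loss of L dB is a gain of −L dB): F_i = 10^(NF_i/10), G_i = 10^(G_i,dB/10)
  Stage 1: F_1 = 10^(2.15/10) = 1.641, G_1 = 10^(−2.15/10) = 0.6095
  Stage 2: F_2 = 10^(1.20/10) = 1.318, G_2 = 10^(16.3/10) = 42.66
  Stage 3: F_3 = 10^(7.33/10) = 5.408, G_3 = 10^(−7.33/10) = 0.1849
Friis cascade:
  F = 1.641 + (1.318 − 1)/0.6095 + (5.408 − 1)/26.00 = 2.332
NF = 10 log₁₀(2.332) = 3.68 dB

3.68 dB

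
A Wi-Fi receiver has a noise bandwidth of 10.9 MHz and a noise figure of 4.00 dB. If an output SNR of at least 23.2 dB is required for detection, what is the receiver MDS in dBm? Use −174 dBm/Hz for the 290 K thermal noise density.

Sensitivity = −174 + 10 log₁₀(B) + NF + SNR_min
= −174 + 70.37 + 4.00 + 23.2
= −76.43 dBm → −76.4 dBm

−76.4 dBm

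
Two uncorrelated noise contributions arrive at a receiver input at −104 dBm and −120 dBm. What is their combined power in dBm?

Convert to linear, add, convert back:
P₁ = 3.98×10⁻¹⁴ W, P₂ = 1.00×10⁻¹⁵ W
P_tot = 4.08×10⁻¹⁴ W → 10 log₁₀(P_tot / 10⁻³) = −103.9 dBm

−103.9 dBm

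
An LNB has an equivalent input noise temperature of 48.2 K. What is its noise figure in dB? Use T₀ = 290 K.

F = 1 + T_e/T₀ = 1 + 48.2/290 = 1.16621
NF = 10 log₁₀(1.16621) = 0.668 dB

0.668 dB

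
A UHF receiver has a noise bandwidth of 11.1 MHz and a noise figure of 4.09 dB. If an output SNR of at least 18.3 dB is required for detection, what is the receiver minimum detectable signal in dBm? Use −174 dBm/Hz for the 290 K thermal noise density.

Sensitivity = −174 + 10 log₁₀(B) + NF + SNR_min
= −174 + 70.45 + 4.09 + 18.3
= −81.16 dBm → −81.2 dBm

−81.2 dBm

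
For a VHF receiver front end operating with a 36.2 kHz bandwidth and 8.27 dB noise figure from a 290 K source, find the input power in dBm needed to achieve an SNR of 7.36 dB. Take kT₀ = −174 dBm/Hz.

−112.8 dBm

Sensitivity = −174 + 10 log₁₀(B) + NF + SNR_min
= −174 + 45.59 + 8.27 + 7.36
= −112.78 dBm → −112.8 dBm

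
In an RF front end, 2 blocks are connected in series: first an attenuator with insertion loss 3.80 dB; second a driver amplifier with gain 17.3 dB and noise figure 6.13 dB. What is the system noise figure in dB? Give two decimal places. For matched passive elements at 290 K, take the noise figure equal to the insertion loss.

9.93 dB

Convert to linear (a loss of L dB is a gain of −L dB): F_i = 10^(NF_i/10), G_i = 10^(G_i,dB/10)
  Stage 1: F_1 = 10^(3.80/10) = 2.399, G_1 = 10^(−3.80/10) = 0.4169
  Stage 2: F_2 = 10^(6.13/10) = 4.102, G_2 = 10^(17.3/10) = 53.70
Friis cascade:
  F = 2.399 + (4.102 − 1)/0.4169 = 9.840
NF = 10 log₁₀(9.840) = 9.93 dB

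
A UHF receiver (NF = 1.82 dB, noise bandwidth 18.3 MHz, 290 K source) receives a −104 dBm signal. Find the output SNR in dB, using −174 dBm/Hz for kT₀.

Noise floor: N = −174 + 10 log₁₀(B) + NF
10 log₁₀(1.83×10⁷) = 72.62 dB
N = −174 + 72.62 + 1.82 = −99.56 dBm
SNR = P_sig − N = −104 − (−99.56) = −4.44 dB → −4.4 dB

−4.4 dB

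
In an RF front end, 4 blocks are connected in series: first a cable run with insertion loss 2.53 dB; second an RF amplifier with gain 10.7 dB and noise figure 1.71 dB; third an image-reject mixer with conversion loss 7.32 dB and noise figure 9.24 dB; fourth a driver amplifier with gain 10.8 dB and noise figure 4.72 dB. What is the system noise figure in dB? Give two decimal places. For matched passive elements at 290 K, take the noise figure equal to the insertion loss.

Convert to linear (a loss of L dB is a gain of −L dB): F_i = 10^(NF_i/10), G_i = 10^(G_i,dB/10)
  Stage 1: F_1 = 10^(2.53/10) = 1.791, G_1 = 10^(−2.53/10) = 0.5585
  Stage 2: F_2 = 10^(1.71/10) = 1.483, G_2 = 10^(10.7/10) = 11.75
  Stage 3: F_3 = 10^(9.24/10) = 8.395, G_3 = 10^(−7.32/10) = 0.1854
  Stage 4: F_4 = 10^(4.72/10) = 2.965, G_4 = 10^(10.8/10) = 12.02
Friis cascade:
  F = 1.791 + (1.483 − 1)/0.5585 + (8.395 − 1)/6.561 + (2.965 − 1)/1.216 = 5.397
NF = 10 log₁₀(5.397) = 7.32 dB

7.32 dB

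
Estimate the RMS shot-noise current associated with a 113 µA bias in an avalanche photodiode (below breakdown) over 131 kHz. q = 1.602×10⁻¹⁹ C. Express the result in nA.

I_n = √(2qI·B)
2qI·B = 2 × 1.602×10⁻¹⁹ × 1.13×10⁻⁴ × 1.31×10⁵ = 4.74×10⁻¹⁸ A²
I_n = √(4.74×10⁻¹⁸) = 2.18×10⁻⁹ A = 2.18 nA

2.18 nA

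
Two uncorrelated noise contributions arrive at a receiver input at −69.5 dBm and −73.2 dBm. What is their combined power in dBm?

Convert to linear, add, convert back:
P₁ = 1.12×10⁻¹⁰ W, P₂ = 4.79×10⁻¹¹ W
P_tot = 1.60×10⁻¹⁰ W → 10 log₁₀(P_tot / 10⁻³) = −68.0 dBm

−68.0 dBm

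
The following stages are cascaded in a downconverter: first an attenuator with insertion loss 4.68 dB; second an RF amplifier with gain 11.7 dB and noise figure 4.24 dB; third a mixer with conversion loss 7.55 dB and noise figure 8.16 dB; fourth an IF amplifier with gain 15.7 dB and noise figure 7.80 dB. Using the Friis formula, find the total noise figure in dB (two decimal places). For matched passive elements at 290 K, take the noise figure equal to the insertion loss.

Convert to linear (a loss of L dB is a gain of −L dB): F_i = 10^(NF_i/10), G_i = 10^(G_i,dB/10)
  Stage 1: F_1 = 10^(4.68/10) = 2.938, G_1 = 10^(−4.68/10) = 0.3404
  Stage 2: F_2 = 10^(4.24/10) = 2.655, G_2 = 10^(11.7/10) = 14.79
  Stage 3: F_3 = 10^(8.16/10) = 6.546, G_3 = 10^(−7.55/10) = 0.1758
  Stage 4: F_4 = 10^(7.80/10) = 6.026, G_4 = 10^(15.7/10) = 37.15
Friis cascade:
  F = 2.938 + (2.655 − 1)/0.3404 + (6.546 − 1)/5.035 + (6.026 − 1)/0.8851 = 14.58
NF = 10 log₁₀(14.58) = 11.64 dB

11.64 dB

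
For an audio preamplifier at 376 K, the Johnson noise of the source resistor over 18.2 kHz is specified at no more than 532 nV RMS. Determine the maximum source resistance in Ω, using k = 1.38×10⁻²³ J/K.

749 Ω

Johnson–Nyquist: V_n = √(4kTRB) ⇒ R = V_n² / (4kTB)
4kTB = 4 × 1.38×10⁻²³ × 376 × 1.82×10⁴ = 3.78×10⁻¹⁶
R = (5.32×10⁻⁷)² / 3.78×10⁻¹⁶ = 7.49×10² Ω = 749 Ω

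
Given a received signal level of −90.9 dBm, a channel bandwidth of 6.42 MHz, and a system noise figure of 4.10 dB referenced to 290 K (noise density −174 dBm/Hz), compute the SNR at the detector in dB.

10.9 dB

Noise floor: N = −174 + 10 log₁₀(B) + NF
10 log₁₀(6.42×10⁶) = 68.08 dB
N = −174 + 68.08 + 4.10 = −101.82 dBm
SNR = P_sig − N = −90.9 − (−101.82) = 10.92 dB → 10.9 dB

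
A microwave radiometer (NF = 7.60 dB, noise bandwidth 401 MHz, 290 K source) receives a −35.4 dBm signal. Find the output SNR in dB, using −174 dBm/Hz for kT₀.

Noise floor: N = −174 + 10 log₁₀(B) + NF
10 log₁₀(4.01×10⁸) = 86.03 dB
N = −174 + 86.03 + 7.60 = −80.37 dBm
SNR = P_sig − N = −35.4 − (−80.37) = 44.97 dB → 45.0 dB

45.0 dB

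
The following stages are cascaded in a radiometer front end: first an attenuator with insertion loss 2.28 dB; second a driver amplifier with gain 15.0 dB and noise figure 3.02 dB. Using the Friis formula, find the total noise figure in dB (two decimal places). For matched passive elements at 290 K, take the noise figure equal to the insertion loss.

5.30 dB

Convert to linear (a loss of L dB is a gain of −L dB): F_i = 10^(NF_i/10), G_i = 10^(G_i,dB/10)
  Stage 1: F_1 = 10^(2.28/10) = 1.690, G_1 = 10^(−2.28/10) = 0.5916
  Stage 2: F_2 = 10^(3.02/10) = 2.004, G_2 = 10^(15.0/10) = 31.62
Friis cascade:
  F = 1.690 + (2.004 − 1)/0.5916 = 3.388
NF = 10 log₁₀(3.388) = 5.30 dB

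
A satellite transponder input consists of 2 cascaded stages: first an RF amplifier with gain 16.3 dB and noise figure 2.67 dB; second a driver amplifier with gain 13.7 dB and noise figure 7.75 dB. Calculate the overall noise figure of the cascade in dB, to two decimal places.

2.93 dB

Convert to linear (a loss of L dB is a gain of −L dB): F_i = 10^(NF_i/10), G_i = 10^(G_i,dB/10)
  Stage 1: F_1 = 10^(2.67/10) = 1.849, G_1 = 10^(16.3/10) = 42.66
  Stage 2: F_2 = 10^(7.75/10) = 5.957, G_2 = 10^(13.7/10) = 23.44
Friis cascade:
  F = 1.849 + (5.957 − 1)/42.66 = 1.965
NF = 10 log₁₀(1.965) = 2.93 dB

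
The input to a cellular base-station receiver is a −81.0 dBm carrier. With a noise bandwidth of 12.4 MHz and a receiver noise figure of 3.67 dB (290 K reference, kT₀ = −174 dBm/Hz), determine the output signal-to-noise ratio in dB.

Noise floor: N = −174 + 10 log₁₀(B) + NF
10 log₁₀(1.24×10⁷) = 70.93 dB
N = −174 + 70.93 + 3.67 = −99.40 dBm
SNR = P_sig − N = −81.0 − (−99.40) = 18.40 dB → 18.4 dB

18.4 dB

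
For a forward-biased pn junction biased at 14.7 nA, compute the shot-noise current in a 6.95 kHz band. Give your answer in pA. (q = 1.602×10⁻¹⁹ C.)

5.72 pA

I_n = √(2qI·B)
2qI·B = 2 × 1.602×10⁻¹⁹ × 1.47×10⁻⁸ × 6.95×10³ = 3.27×10⁻²³ A²
I_n = √(3.27×10⁻²³) = 5.72×10⁻¹² A = 5.72 pA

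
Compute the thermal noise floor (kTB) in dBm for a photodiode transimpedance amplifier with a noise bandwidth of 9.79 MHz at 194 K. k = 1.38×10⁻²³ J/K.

−105.8 dBm

P_n = kTB = 1.38×10⁻²³ × 194 × 9.79×10⁶ = 2.62×10⁻¹⁴ W
In dBm: 10 log₁₀(2.62×10⁻¹⁴ / 10⁻³) = −105.8 dBm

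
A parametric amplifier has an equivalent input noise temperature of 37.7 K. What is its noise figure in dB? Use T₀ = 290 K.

F = 1 + T_e/T₀ = 1 + 37.7/290 = 1.13
NF = 10 log₁₀(1.13) = 0.531 dB

0.531 dB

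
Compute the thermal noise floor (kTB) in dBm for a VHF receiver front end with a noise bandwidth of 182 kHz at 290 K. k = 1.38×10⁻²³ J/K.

P_n = kTB = 1.38×10⁻²³ × 290 × 1.82×10⁵ = 7.28×10⁻¹⁶ W
In dBm: 10 log₁₀(7.28×10⁻¹⁶ / 10⁻³) = −121.4 dBm

−121.4 dBm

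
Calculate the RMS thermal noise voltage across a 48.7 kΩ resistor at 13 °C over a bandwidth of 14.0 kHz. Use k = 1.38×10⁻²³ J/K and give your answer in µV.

3.28 µV

T = 13 °C + 273.15 = 286.15 K
V_n = √(4kTRB)
4kTRB = 4 × 1.38×10⁻²³ × 286.15 × 4.87×10⁴ × 1.40×10⁴ = 1.08×10⁻¹¹ V²
V_n = √(1.08×10⁻¹¹) = 3.28×10⁻⁶ V = 3.28 µV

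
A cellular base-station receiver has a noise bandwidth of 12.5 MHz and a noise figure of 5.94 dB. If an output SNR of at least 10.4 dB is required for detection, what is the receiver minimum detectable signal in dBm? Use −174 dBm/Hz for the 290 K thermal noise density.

−86.7 dBm

Sensitivity = −174 + 10 log₁₀(B) + NF + SNR_min
= −174 + 70.97 + 5.94 + 10.4
= −86.69 dBm → −86.7 dBm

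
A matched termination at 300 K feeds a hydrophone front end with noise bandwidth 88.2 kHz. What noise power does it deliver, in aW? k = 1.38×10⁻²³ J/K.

P_n = kTB = 1.38×10⁻²³ × 300 × 8.82×10⁴ = 3.65×10⁻¹⁶ W = 365 aW

365 aW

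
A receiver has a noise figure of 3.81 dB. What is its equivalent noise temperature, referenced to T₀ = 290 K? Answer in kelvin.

407 K

F = 10^(3.81/10) = 2.40436
T_e = (F − 1)·T₀ = (2.40436 − 1) × 290 = 407 K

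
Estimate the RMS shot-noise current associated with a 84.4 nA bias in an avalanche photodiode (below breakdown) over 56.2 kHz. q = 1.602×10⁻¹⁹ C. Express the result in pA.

I_n = √(2qI·B)
2qI·B = 2 × 1.602×10⁻¹⁹ × 8.44×10⁻⁸ × 5.62×10⁴ = 1.52×10⁻²¹ A²
I_n = √(1.52×10⁻²¹) = 3.90×10⁻¹¹ A = 39.0 pA

39.0 pA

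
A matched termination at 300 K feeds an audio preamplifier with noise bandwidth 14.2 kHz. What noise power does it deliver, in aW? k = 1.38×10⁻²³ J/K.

P_n = kTB = 1.38×10⁻²³ × 300 × 1.42×10⁴ = 5.88×10⁻¹⁷ W = 58.8 aW

58.8 aW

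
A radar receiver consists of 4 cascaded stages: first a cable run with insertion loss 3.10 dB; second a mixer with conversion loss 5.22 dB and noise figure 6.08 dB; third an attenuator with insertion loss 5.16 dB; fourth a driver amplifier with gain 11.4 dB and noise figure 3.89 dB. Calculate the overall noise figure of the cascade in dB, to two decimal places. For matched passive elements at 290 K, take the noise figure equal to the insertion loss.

Convert to linear (a loss of L dB is a gain of −L dB): F_i = 10^(NF_i/10), G_i = 10^(G_i,dB/10)
  Stage 1: F_1 = 10^(3.10/10) = 2.042, G_1 = 10^(−3.10/10) = 0.4898
  Stage 2: F_2 = 10^(6.08/10) = 4.055, G_2 = 10^(−5.22/10) = 0.3006
  Stage 3: F_3 = 10^(5.16/10) = 3.281, G_3 = 10^(−5.16/10) = 0.3048
  Stage 4: F_4 = 10^(3.89/10) = 2.449, G_4 = 10^(11.4/10) = 13.80
Friis cascade:
  F = 2.042 + (4.055 − 1)/0.4898 + (3.281 − 1)/0.1472 + (2.449 − 1)/0.04487 = 56.06
NF = 10 log₁₀(56.06) = 17.49 dB

17.49 dB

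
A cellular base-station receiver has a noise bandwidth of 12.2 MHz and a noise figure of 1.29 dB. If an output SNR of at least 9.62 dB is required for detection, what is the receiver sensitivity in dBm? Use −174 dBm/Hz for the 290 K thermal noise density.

Sensitivity = −174 + 10 log₁₀(B) + NF + SNR_min
= −174 + 70.86 + 1.29 + 9.62
= −92.23 dBm → −92.2 dBm

−92.2 dBm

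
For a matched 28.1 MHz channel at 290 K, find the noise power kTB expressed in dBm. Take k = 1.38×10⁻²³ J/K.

P_n = kTB = 1.38×10⁻²³ × 290 × 2.81×10⁷ = 1.12×10⁻¹³ W
In dBm: 10 log₁₀(1.12×10⁻¹³ / 10⁻³) = −99.5 dBm

−99.5 dBm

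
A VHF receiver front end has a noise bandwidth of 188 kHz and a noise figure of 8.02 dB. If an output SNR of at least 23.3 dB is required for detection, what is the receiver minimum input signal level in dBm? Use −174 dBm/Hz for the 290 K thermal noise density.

−89.9 dBm

Sensitivity = −174 + 10 log₁₀(B) + NF + SNR_min
= −174 + 52.74 + 8.02 + 23.3
= −89.94 dBm → −89.9 dBm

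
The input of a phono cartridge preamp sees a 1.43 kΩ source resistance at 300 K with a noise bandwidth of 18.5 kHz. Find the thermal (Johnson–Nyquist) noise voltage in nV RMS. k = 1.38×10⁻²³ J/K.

V_n = √(4kTRB)
4kTRB = 4 × 1.38×10⁻²³ × 300 × 1.43×10³ × 1.85×10⁴ = 4.38×10⁻¹³ V²
V_n = √(4.38×10⁻¹³) = 6.62×10⁻⁷ V = 662 nV

662 nV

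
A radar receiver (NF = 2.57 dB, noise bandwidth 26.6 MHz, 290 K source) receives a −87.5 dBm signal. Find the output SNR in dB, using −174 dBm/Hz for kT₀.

Noise floor: N = −174 + 10 log₁₀(B) + NF
10 log₁₀(2.66×10⁷) = 74.25 dB
N = −174 + 74.25 + 2.57 = −97.18 dBm
SNR = P_sig − N = −87.5 − (−97.18) = 9.68 dB → 9.7 dB

9.7 dB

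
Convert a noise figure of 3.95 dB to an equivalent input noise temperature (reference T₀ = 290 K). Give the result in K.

F = 10^(3.95/10) = 2.48313
T_e = (F − 1)·T₀ = (2.48313 − 1) × 290 = 430 K

430 K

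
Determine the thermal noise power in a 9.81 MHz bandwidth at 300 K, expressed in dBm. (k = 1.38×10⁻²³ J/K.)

P_n = kTB = 1.38×10⁻²³ × 300 × 9.81×10⁶ = 4.06×10⁻¹⁴ W
In dBm: 10 log₁₀(4.06×10⁻¹⁴ / 10⁻³) = −103.9 dBm

−103.9 dBm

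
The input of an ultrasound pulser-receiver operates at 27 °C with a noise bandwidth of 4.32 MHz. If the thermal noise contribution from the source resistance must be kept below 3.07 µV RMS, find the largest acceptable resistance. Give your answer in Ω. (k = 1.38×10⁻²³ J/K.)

T = 27 °C + 273.15 = 300.15 K
Johnson–Nyquist: V_n = √(4kTRB) ⇒ R = V_n² / (4kTB)
4kTB = 4 × 1.38×10⁻²³ × 300.15 × 4.32×10⁶ = 7.16×10⁻¹⁴
R = (3.07×10⁻⁶)² / 7.16×10⁻¹⁴ = 1.32×10² Ω = 132 Ω

132 Ω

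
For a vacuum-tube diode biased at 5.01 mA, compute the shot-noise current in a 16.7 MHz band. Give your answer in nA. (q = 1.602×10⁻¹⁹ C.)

I_n = √(2qI·B)
2qI·B = 2 × 1.602×10⁻¹⁹ × 5.01×10⁻³ × 1.67×10⁷ = 2.68×10⁻¹⁴ A²
I_n = √(2.68×10⁻¹⁴) = 1.64×10⁻⁷ A = 164 nA

164 nA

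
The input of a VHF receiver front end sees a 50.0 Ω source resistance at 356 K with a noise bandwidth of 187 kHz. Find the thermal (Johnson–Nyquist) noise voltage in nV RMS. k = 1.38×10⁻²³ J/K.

429 nV

V_n = √(4kTRB)
4kTRB = 4 × 1.38×10⁻²³ × 356 × 5.00×10¹ × 1.87×10⁵ = 1.84×10⁻¹³ V²
V_n = √(1.84×10⁻¹³) = 4.29×10⁻⁷ V = 429 nV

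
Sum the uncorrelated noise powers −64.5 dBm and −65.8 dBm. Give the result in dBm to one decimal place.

−62.1 dBm

Convert to linear, add, convert back:
P₁ = 3.55×10⁻¹⁰ W, P₂ = 2.63×10⁻¹⁰ W
P_tot = 6.18×10⁻¹⁰ W → 10 log₁₀(P_tot / 10⁻³) = −62.1 dBm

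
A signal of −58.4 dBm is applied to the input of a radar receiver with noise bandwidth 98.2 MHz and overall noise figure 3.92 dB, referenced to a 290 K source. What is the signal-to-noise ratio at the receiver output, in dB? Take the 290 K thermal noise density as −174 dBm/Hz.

31.8 dB

Noise floor: N = −174 + 10 log₁₀(B) + NF
10 log₁₀(9.82×10⁷) = 79.92 dB
N = −174 + 79.92 + 3.92 = −90.16 dBm
SNR = P_sig − N = −58.4 − (−90.16) = 31.76 dB → 31.8 dB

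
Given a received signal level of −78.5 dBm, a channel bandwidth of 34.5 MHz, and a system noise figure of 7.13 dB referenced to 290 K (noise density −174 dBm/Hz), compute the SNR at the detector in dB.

13.0 dB

Noise floor: N = −174 + 10 log₁₀(B) + NF
10 log₁₀(3.45×10⁷) = 75.38 dB
N = −174 + 75.38 + 7.13 = −91.49 dBm
SNR = P_sig − N = −78.5 − (−91.49) = 12.99 dB → 13.0 dB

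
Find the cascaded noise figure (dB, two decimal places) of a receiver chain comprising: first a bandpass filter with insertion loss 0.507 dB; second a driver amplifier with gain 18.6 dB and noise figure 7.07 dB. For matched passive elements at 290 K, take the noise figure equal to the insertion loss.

Convert to linear (a loss of L dB is a gain of −L dB): F_i = 10^(NF_i/10), G_i = 10^(G_i,dB/10)
  Stage 1: F_1 = 10^(0.507/10) = 1.124, G_1 = 10^(−0.507/10) = 0.8898
  Stage 2: F_2 = 10^(7.07/10) = 5.093, G_2 = 10^(18.6/10) = 72.44
Friis cascade:
  F = 1.124 + (5.093 − 1)/0.8898 = 5.724
NF = 10 log₁₀(5.724) = 7.58 dB

7.58 dB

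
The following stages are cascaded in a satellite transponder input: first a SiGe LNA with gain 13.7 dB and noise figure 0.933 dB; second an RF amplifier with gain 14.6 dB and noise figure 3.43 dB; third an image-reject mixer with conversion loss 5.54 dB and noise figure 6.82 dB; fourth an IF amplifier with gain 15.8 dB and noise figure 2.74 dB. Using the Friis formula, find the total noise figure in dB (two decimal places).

1.14 dB

Convert to linear (a loss of L dB is a gain of −L dB): F_i = 10^(NF_i/10), G_i = 10^(G_i,dB/10)
  Stage 1: F_1 = 10^(0.933/10) = 1.240, G_1 = 10^(13.7/10) = 23.44
  Stage 2: F_2 = 10^(3.43/10) = 2.203, G_2 = 10^(14.6/10) = 28.84
  Stage 3: F_3 = 10^(6.82/10) = 4.808, G_3 = 10^(−5.54/10) = 0.2793
  Stage 4: F_4 = 10^(2.74/10) = 1.879, G_4 = 10^(15.8/10) = 38.02
Friis cascade:
  F = 1.240 + (2.203 − 1)/23.44 + (4.808 − 1)/676.1 + (1.879 − 1)/188.8 = 1.301
NF = 10 log₁₀(1.301) = 1.14 dB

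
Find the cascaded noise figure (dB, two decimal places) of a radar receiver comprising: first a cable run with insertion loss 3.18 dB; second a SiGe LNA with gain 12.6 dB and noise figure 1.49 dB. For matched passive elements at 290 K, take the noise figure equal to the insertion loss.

Convert to linear (a loss of L dB is a gain of −L dB): F_i = 10^(NF_i/10), G_i = 10^(G_i,dB/10)
  Stage 1: F_1 = 10^(3.18/10) = 2.080, G_1 = 10^(−3.18/10) = 0.4808
  Stage 2: F_2 = 10^(1.49/10) = 1.409, G_2 = 10^(12.6/10) = 18.20
Friis cascade:
  F = 2.080 + (1.409 − 1)/0.4808 = 2.931
NF = 10 log₁₀(2.931) = 4.67 dB

4.67 dB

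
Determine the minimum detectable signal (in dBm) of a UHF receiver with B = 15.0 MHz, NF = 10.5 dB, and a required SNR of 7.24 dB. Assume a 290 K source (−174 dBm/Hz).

−84.5 dBm

Sensitivity = −174 + 10 log₁₀(B) + NF + SNR_min
= −174 + 71.76 + 10.5 + 7.24
= −84.50 dBm → −84.5 dBm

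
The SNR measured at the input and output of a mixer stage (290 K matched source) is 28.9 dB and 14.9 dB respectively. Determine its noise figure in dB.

14.0 dB

NF (dB) = SNR_in(dB) − SNR_out(dB) when the source is at T₀
NF = 28.9 − 14.9 = 14.0 dB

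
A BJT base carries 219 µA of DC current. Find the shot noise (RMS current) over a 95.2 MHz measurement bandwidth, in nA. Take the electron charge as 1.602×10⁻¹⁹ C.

81.7 nA

I_n = √(2qI·B)
2qI·B = 2 × 1.602×10⁻¹⁹ × 2.19×10⁻⁴ × 9.52×10⁷ = 6.68×10⁻¹⁵ A²
I_n = √(6.68×10⁻¹⁵) = 8.17×10⁻⁸ A = 81.7 nA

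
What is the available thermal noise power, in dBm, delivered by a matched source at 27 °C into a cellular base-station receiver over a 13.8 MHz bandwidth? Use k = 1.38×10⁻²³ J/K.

−102.4 dBm

T = 27 °C + 273.15 = 300.15 K
P_n = kTB = 1.38×10⁻²³ × 300.15 × 1.38×10⁷ = 5.72×10⁻¹⁴ W
In dBm: 10 log₁₀(5.72×10⁻¹⁴ / 10⁻³) = −102.4 dBm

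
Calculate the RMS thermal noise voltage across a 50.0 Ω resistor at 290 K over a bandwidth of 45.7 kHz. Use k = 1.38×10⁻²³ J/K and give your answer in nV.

191 nV

V_n = √(4kTRB)
4kTRB = 4 × 1.38×10⁻²³ × 290 × 5.00×10¹ × 4.57×10⁴ = 3.66×10⁻¹⁴ V²
V_n = √(3.66×10⁻¹⁴) = 1.91×10⁻⁷ V = 191 nV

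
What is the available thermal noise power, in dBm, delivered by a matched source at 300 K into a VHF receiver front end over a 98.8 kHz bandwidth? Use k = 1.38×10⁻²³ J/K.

−123.9 dBm

P_n = kTB = 1.38×10⁻²³ × 300 × 9.88×10⁴ = 4.09×10⁻¹⁶ W
In dBm: 10 log₁₀(4.09×10⁻¹⁶ / 10⁻³) = −123.9 dBm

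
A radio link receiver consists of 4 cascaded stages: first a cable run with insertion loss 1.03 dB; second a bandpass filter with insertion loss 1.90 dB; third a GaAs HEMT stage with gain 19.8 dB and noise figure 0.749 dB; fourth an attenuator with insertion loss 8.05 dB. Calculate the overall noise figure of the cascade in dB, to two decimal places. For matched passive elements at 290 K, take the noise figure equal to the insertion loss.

3.88 dB

Convert to linear (a loss of L dB is a gain of −L dB): F_i = 10^(NF_i/10), G_i = 10^(G_i,dB/10)
  Stage 1: F_1 = 10^(1.03/10) = 1.268, G_1 = 10^(−1.03/10) = 0.7889
  Stage 2: F_2 = 10^(1.90/10) = 1.549, G_2 = 10^(−1.90/10) = 0.6457
  Stage 3: F_3 = 10^(0.749/10) = 1.188, G_3 = 10^(19.8/10) = 95.50
  Stage 4: F_4 = 10^(8.05/10) = 6.383, G_4 = 10^(−8.05/10) = 0.1567
Friis cascade:
  F = 1.268 + (1.549 − 1)/0.7889 + (1.188 − 1)/0.5093 + (6.383 − 1)/48.64 = 2.444
NF = 10 log₁₀(2.444) = 3.88 dB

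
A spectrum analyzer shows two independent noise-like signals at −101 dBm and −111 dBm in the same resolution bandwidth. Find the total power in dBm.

Convert to linear, add, convert back:
P₁ = 7.94×10⁻¹⁴ W, P₂ = 7.94×10⁻¹⁵ W
P_tot = 8.74×10⁻¹⁴ W → 10 log₁₀(P_tot / 10⁻³) = −100.6 dBm

−100.6 dBm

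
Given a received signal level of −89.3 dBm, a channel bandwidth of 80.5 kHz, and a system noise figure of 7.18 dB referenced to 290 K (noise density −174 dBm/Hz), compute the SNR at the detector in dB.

Noise floor: N = −174 + 10 log₁₀(B) + NF
10 log₁₀(8.05×10⁴) = 49.06 dB
N = −174 + 49.06 + 7.18 = −117.76 dBm
SNR = P_sig − N = −89.3 − (−117.76) = 28.46 dB → 28.5 dB

28.5 dB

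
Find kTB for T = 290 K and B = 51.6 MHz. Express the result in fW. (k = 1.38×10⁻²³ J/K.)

207 fW

P_n = kTB = 1.38×10⁻²³ × 290 × 5.16×10⁷ = 2.07×10⁻¹³ W = 207 fW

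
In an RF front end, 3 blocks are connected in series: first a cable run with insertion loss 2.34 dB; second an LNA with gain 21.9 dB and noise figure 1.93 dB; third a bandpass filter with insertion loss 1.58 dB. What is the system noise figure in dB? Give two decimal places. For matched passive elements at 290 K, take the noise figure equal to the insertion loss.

Convert to linear (a loss of L dB is a gain of −L dB): F_i = 10^(NF_i/10), G_i = 10^(G_i,dB/10)
  Stage 1: F_1 = 10^(2.34/10) = 1.714, G_1 = 10^(−2.34/10) = 0.5834
  Stage 2: F_2 = 10^(1.93/10) = 1.560, G_2 = 10^(21.9/10) = 154.9
  Stage 3: F_3 = 10^(1.58/10) = 1.439, G_3 = 10^(−1.58/10) = 0.6950
Friis cascade:
  F = 1.714 + (1.560 − 1)/0.5834 + (1.439 − 1)/90.36 = 2.678
NF = 10 log₁₀(2.678) = 4.28 dB

4.28 dB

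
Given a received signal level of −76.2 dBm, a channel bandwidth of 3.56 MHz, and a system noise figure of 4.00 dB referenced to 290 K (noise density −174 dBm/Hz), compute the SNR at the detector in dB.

Noise floor: N = −174 + 10 log₁₀(B) + NF
10 log₁₀(3.56×10⁶) = 65.51 dB
N = −174 + 65.51 + 4.00 = −104.49 dBm
SNR = P_sig − N = −76.2 − (−104.49) = 28.29 dB → 28.3 dB

28.3 dB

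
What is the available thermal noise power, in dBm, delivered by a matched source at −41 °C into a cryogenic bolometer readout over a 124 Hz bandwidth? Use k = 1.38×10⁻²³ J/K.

−154.0 dBm

T = −41 °C + 273.15 = 232.15 K
P_n = kTB = 1.38×10⁻²³ × 232.15 × 1.24×10² = 3.97×10⁻¹⁹ W
In dBm: 10 log₁₀(3.97×10⁻¹⁹ / 10⁻³) = −154.0 dBm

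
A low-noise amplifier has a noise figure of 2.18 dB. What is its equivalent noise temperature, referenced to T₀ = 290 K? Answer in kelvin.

F = 10^(2.18/10) = 1.65196
T_e = (F − 1)·T₀ = (1.65196 − 1) × 290 = 189 K

189 K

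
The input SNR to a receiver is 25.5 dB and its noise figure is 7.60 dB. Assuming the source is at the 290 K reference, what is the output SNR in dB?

By definition F = SNR_in/SNR_out, so in dB: SNR_out = SNR_in − NF
SNR_out = 25.5 − 7.60 = 17.90 dB

17.90 dB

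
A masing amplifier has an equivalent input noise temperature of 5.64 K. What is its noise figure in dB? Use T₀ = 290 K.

0.084 dB

F = 1 + T_e/T₀ = 1 + 5.64/290 = 1.01945
NF = 10 log₁₀(1.01945) = 0.084 dB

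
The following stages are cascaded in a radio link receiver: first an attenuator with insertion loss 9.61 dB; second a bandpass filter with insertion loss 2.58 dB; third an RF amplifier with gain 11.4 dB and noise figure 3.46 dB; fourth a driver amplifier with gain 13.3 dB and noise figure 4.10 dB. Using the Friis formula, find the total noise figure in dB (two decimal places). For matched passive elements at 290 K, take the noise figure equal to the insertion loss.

15.87 dB

Convert to linear (a loss of L dB is a gain of −L dB): F_i = 10^(NF_i/10), G_i = 10^(G_i,dB/10)
  Stage 1: F_1 = 10^(9.61/10) = 9.141, G_1 = 10^(−9.61/10) = 0.1094
  Stage 2: F_2 = 10^(2.58/10) = 1.811, G_2 = 10^(−2.58/10) = 0.5521
  Stage 3: F_3 = 10^(3.46/10) = 2.218, G_3 = 10^(11.4/10) = 13.80
  Stage 4: F_4 = 10^(4.10/10) = 2.570, G_4 = 10^(13.3/10) = 21.38
Friis cascade:
  F = 9.141 + (1.811 − 1)/0.1094 + (2.218 − 1)/0.06039 + (2.570 − 1)/0.8337 = 38.61
NF = 10 log₁₀(38.61) = 15.87 dB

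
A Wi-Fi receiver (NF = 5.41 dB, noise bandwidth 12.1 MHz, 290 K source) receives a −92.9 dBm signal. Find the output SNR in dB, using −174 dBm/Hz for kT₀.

Noise floor: N = −174 + 10 log₁₀(B) + NF
10 log₁₀(1.21×10⁷) = 70.83 dB
N = −174 + 70.83 + 5.41 = −97.76 dBm
SNR = P_sig − N = −92.9 − (−97.76) = 4.86 dB → 4.9 dB

4.9 dB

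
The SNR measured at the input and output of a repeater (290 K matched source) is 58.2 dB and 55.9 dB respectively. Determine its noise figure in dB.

NF (dB) = SNR_in(dB) − SNR_out(dB) when the source is at T₀
NF = 58.2 − 55.9 = 2.3 dB

2.3 dB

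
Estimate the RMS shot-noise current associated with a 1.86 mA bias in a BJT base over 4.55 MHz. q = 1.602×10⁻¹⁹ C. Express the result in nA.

52.1 nA

I_n = √(2qI·B)
2qI·B = 2 × 1.602×10⁻¹⁹ × 1.86×10⁻³ × 4.55×10⁶ = 2.71×10⁻¹⁵ A²
I_n = √(2.71×10⁻¹⁵) = 5.21×10⁻⁸ A = 52.1 nA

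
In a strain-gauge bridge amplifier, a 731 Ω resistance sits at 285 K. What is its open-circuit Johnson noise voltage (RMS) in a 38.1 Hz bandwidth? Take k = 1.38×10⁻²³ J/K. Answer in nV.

V_n = √(4kTRB)
4kTRB = 4 × 1.38×10⁻²³ × 285 × 7.31×10² × 3.81×10¹ = 4.38×10⁻¹⁶ V²
V_n = √(4.38×10⁻¹⁶) = 2.09×10⁻⁸ V = 20.9 nV

20.9 nV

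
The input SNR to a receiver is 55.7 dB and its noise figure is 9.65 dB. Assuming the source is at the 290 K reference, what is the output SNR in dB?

46.05 dB

By definition F = SNR_in/SNR_out, so in dB: SNR_out = SNR_in − NF
SNR_out = 55.7 − 9.65 = 46.05 dB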